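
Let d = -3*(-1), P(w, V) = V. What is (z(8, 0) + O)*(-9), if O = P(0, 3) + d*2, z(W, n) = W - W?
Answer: -81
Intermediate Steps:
z(W, n) = 0
d = 3
O = 9 (O = 3 + 3*2 = 3 + 6 = 9)
(z(8, 0) + O)*(-9) = (0 + 9)*(-9) = 9*(-9) = -81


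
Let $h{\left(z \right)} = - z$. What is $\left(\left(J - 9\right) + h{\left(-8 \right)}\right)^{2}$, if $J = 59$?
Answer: $3364$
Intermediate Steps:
$\left(\left(J - 9\right) + h{\left(-8 \right)}\right)^{2} = \left(\left(59 - 9\right) - -8\right)^{2} = \left(\left(59 - 9\right) + 8\right)^{2} = \left(50 + 8\right)^{2} = 58^{2} = 3364$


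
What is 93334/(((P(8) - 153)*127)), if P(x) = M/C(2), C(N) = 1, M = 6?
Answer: -93334/18669 ≈ -4.9994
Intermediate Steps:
P(x) = 6 (P(x) = 6/1 = 6*1 = 6)
93334/(((P(8) - 153)*127)) = 93334/(((6 - 153)*127)) = 93334/((-147*127)) = 93334/(-18669) = 93334*(-1/18669) = -93334/18669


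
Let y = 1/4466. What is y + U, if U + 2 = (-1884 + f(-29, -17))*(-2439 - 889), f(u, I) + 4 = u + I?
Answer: 28744739101/4466 ≈ 6.4364e+6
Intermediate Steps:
f(u, I) = -4 + I + u (f(u, I) = -4 + (u + I) = -4 + (I + u) = -4 + I + u)
U = 6436350 (U = -2 + (-1884 + (-4 - 17 - 29))*(-2439 - 889) = -2 + (-1884 - 50)*(-3328) = -2 - 1934*(-3328) = -2 + 6436352 = 6436350)
y = 1/4466 ≈ 0.00022391
y + U = 1/4466 + 6436350 = 28744739101/4466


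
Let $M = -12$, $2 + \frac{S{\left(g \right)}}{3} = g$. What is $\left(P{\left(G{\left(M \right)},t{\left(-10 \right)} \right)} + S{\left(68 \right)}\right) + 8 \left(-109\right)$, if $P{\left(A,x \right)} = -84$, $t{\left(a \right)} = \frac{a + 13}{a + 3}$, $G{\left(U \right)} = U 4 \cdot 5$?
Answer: $-758$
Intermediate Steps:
$S{\left(g \right)} = -6 + 3 g$
$G{\left(U \right)} = 20 U$ ($G{\left(U \right)} = 4 U 5 = 20 U$)
$t{\left(a \right)} = \frac{13 + a}{3 + a}$
$\left(P{\left(G{\left(M \right)},t{\left(-10 \right)} \right)} + S{\left(68 \right)}\right) + 8 \left(-109\right) = \left(-84 + \left(-6 + 3 \cdot 68\right)\right) + 8 \left(-109\right) = \left(-84 + \left(-6 + 204\right)\right) - 872 = \left(-84 + 198\right) - 872 = 114 - 872 = -758$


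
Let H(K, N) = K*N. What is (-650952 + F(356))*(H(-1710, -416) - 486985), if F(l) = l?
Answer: -145977477500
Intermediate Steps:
(-650952 + F(356))*(H(-1710, -416) - 486985) = (-650952 + 356)*(-1710*(-416) - 486985) = -650596*(711360 - 486985) = -650596*224375 = -145977477500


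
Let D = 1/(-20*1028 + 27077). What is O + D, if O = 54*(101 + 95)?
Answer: 68975929/6517 ≈ 10584.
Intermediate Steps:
D = 1/6517 (D = 1/(-20560 + 27077) = 1/6517 ≈ 0.00015344)
O = 10584 (O = 54*196 = 10584)
O + D = 10584 + 1/6517 = 68975929/6517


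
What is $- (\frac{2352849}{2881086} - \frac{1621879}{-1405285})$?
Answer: $- \frac{379961727979}{192797473310} \approx -1.9708$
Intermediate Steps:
$- (\frac{2352849}{2881086} - \frac{1621879}{-1405285}) = - (2352849 \cdot \frac{1}{2881086} - - \frac{231697}{200755}) = - (\frac{784283}{960362} + \frac{231697}{200755}) = \left(-1\right) \frac{379961727979}{192797473310} = - \frac{379961727979}{192797473310}$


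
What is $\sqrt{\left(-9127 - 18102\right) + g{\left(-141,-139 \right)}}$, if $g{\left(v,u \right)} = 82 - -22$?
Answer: $5 i \sqrt{1085} \approx 164.7 i$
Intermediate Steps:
$g{\left(v,u \right)} = 104$ ($g{\left(v,u \right)} = 82 + 22 = 104$)
$\sqrt{\left(-9127 - 18102\right) + g{\left(-141,-139 \right)}} = \sqrt{\left(-9127 - 18102\right) + 104} = \sqrt{-27229 + 104} = \sqrt{-27125} = 5 i \sqrt{1085}$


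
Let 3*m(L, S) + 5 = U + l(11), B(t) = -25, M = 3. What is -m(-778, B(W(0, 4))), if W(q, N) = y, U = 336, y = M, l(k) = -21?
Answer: -310/3 ≈ -103.33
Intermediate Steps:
y = 3
W(q, N) = 3
m(L, S) = 310/3 (m(L, S) = -5/3 + (336 - 21)/3 = -5/3 + (1/3)*315 = -5/3 + 105 = 310/3)
-m(-778, B(W(0, 4))) = -1*310/3 = -310/3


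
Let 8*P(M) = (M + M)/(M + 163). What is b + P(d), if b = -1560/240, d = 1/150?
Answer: -635725/97804 ≈ -6.5000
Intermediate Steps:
d = 1/150 ≈ 0.0066667
P(M) = M/(4*(163 + M)) (P(M) = ((M + M)/(M + 163))/8 = ((2*M)/(163 + M))/8 = (2*M/(163 + M))/8 = M/(4*(163 + M)))
b = -13/2 (b = -1560/240 = -13*½ = -13/2 ≈ -6.5000)
b + P(d) = -13/2 + (¼)*(1/150)/(163 + 1/150) = -13/2 + (¼)*(1/150)/(24451/150) = -13/2 + (¼)*(1/150)*(150/24451) = -13/2 + 1/97804 = -635725/97804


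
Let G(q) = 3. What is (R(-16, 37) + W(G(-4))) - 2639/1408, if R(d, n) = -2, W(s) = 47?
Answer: 60721/1408 ≈ 43.126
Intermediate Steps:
(R(-16, 37) + W(G(-4))) - 2639/1408 = (-2 + 47) - 2639/1408 = 45 - 2639*1/1408 = 45 - 2639/1408 = 60721/1408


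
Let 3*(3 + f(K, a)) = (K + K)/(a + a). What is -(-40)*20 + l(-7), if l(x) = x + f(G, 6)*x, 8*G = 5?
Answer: 117181/144 ≈ 813.76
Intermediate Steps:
G = 5/8 (G = (⅛)*5 = 5/8 ≈ 0.62500)
f(K, a) = -3 + K/(3*a) (f(K, a) = -3 + ((K + K)/(a + a))/3 = -3 + ((2*K)/((2*a)))/3 = -3 + ((2*K)*(1/(2*a)))/3 = -3 + (K/a)/3 = -3 + K/(3*a))
l(x) = -283*x/144 (l(x) = x + (-3 + (⅓)*(5/8)/6)*x = x + (-3 + (⅓)*(5/8)*(⅙))*x = x + (-3 + 5/144)*x = x - 427*x/144 = -283*x/144)
-(-40)*20 + l(-7) = -(-40)*20 - 283/144*(-7) = -40*(-20) + 1981/144 = 800 + 1981/144 = 117181/144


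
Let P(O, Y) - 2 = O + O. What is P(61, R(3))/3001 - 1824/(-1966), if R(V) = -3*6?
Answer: 2858804/2949983 ≈ 0.96909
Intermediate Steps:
R(V) = -18
P(O, Y) = 2 + 2*O (P(O, Y) = 2 + (O + O) = 2 + 2*O)
P(61, R(3))/3001 - 1824/(-1966) = (2 + 2*61)/3001 - 1824/(-1966) = (2 + 122)*(1/3001) - 1824*(-1/1966) = 124*(1/3001) + 912/983 = 124/3001 + 912/983 = 2858804/2949983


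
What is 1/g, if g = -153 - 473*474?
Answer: -1/224355 ≈ -4.4572e-6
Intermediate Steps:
g = -224355 (g = -153 - 224202 = -224355)
1/g = 1/(-224355) = -1/224355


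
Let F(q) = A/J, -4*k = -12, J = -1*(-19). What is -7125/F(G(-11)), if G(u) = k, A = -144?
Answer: 45125/48 ≈ 940.10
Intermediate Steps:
J = 19
k = 3 (k = -¼*(-12) = 3)
G(u) = 3
F(q) = -144/19
-7125/F(G(-11)) = -7125/(-144/19) = -7125*(-19/144) = 45125/48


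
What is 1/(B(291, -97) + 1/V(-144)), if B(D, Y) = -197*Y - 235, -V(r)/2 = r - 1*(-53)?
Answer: 182/3435069 ≈ 5.2983e-5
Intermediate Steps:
V(r) = -106 - 2*r (V(r) = -2*(r - 1*(-53)) = -2*(r + 53) = -2*(53 + r) = -106 - 2*r)
B(D, Y) = -235 - 197*Y
1/(B(291, -97) + 1/V(-144)) = 1/((-235 - 197*(-97)) + 1/(-106 - 2*(-144))) = 1/((-235 + 19109) + 1/(-106 + 288)) = 1/(18874 + 1/182) = 1/(3435069/182) = 182/3435069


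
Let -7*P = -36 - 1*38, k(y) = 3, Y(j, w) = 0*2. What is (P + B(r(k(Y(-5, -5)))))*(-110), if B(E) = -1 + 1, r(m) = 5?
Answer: -8140/7 ≈ -1162.9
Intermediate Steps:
Y(j, w) = 0
P = 74/7 (P = -(-36 - 1*38)/7 = -(-36 - 38)/7 = -1/7*(-74) = 74/7 ≈ 10.571)
B(E) = 0
(P + B(r(k(Y(-5, -5)))))*(-110) = (74/7 + 0)*(-110) = (74/7)*(-110) = -8140/7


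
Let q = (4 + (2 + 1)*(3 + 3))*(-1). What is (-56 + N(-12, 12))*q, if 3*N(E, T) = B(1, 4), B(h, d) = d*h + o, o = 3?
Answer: 3542/3 ≈ 1180.7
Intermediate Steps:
q = -22 (q = (4 + 3*6)*(-1) = (4 + 18)*(-1) = 22*(-1) = -22)
B(h, d) = 3 + d*h (B(h, d) = d*h + 3 = 3 + d*h)
N(E, T) = 7/3 (N(E, T) = (3 + 4*1)/3 = (3 + 4)/3 = (1/3)*7 = 7/3)
(-56 + N(-12, 12))*q = (-56 + 7/3)*(-22) = -161/3*(-22) = 3542/3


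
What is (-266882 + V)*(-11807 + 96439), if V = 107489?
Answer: -13489748376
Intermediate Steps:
(-266882 + V)*(-11807 + 96439) = (-266882 + 107489)*(-11807 + 96439) = -159393*84632 = -13489748376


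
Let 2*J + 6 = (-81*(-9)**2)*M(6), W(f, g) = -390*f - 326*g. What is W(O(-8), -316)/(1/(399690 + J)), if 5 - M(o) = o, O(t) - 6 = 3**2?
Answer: 39154740105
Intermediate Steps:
O(t) = 15 (O(t) = 6 + 3**2 = 6 + 9 = 15)
M(o) = 5 - o
J = 6555/2 (J = -3 + ((-81*(-9)**2)*(5 - 1*6))/2 = -3 + ((-81*81)*(5 - 6))/2 = -3 + (-6561*(-1))/2 = -3 + (1/2)*6561 = -3 + 6561/2 = 6555/2 ≈ 3277.5)
W(O(-8), -316)/(1/(399690 + J)) = (-390*15 - 326*(-316))/(1/(399690 + 6555/2)) = (-5850 + 103016)/(1/(805935/2)) = 97166/(2/805935) = 97166*(805935/2) = 39154740105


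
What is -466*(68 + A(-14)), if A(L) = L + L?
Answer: -18640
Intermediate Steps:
A(L) = 2*L
-466*(68 + A(-14)) = -466*(68 + 2*(-14)) = -466*(68 - 28) = -466*40 = -18640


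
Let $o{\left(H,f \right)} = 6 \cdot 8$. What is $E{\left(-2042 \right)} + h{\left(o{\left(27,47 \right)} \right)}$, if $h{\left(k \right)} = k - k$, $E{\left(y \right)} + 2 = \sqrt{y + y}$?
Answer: $-2 + 2 i \sqrt{1021} \approx -2.0 + 63.906 i$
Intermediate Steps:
$E{\left(y \right)} = -2 + \sqrt{2} \sqrt{y}$ ($E{\left(y \right)} = -2 + \sqrt{y + y} = -2 + \sqrt{2 y} = -2 + \sqrt{2} \sqrt{y}$)
$o{\left(H,f \right)} = 48$
$h{\left(k \right)} = 0$
$E{\left(-2042 \right)} + h{\left(o{\left(27,47 \right)} \right)} = \left(-2 + \sqrt{2} \sqrt{-2042}\right) + 0 = \left(-2 + \sqrt{2} i \sqrt{2042}\right) + 0 = \left(-2 + 2 i \sqrt{1021}\right) + 0 = -2 + 2 i \sqrt{1021}$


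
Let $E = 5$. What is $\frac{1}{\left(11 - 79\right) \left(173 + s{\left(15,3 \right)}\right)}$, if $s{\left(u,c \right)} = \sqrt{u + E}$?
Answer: $- \frac{173}{2033812} + \frac{\sqrt{5}}{1016906} \approx -8.2863 \cdot 10^{-5}$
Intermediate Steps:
$s{\left(u,c \right)} = \sqrt{5 + u}$ ($s{\left(u,c \right)} = \sqrt{u + 5} = \sqrt{5 + u}$)
$\frac{1}{\left(11 - 79\right) \left(173 + s{\left(15,3 \right)}\right)} = \frac{1}{\left(11 - 79\right) \left(173 + \sqrt{5 + 15}\right)} = \frac{1}{\left(-68\right) \left(173 + \sqrt{20}\right)} = \frac{1}{\left(-68\right) \left(173 + 2 \sqrt{5}\right)} = \frac{1}{-11764 - 136 \sqrt{5}}$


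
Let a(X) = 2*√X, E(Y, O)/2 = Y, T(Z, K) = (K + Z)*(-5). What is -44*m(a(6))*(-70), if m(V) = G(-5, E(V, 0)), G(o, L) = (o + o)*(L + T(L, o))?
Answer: -770000 + 492800*√6 ≈ 4.3711e+5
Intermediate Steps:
T(Z, K) = -5*K - 5*Z
E(Y, O) = 2*Y
G(o, L) = 2*o*(-5*o - 4*L) (G(o, L) = (o + o)*(L + (-5*o - 5*L)) = (2*o)*(L + (-5*L - 5*o)) = (2*o)*(-5*o - 4*L) = 2*o*(-5*o - 4*L))
m(V) = -250 + 80*V (m(V) = -2*(-5)*(4*(2*V) + 5*(-5)) = -2*(-5)*(8*V - 25) = -2*(-5)*(-25 + 8*V) = -250 + 80*V)
-44*m(a(6))*(-70) = -44*(-250 + 80*(2*√6))*(-70) = -44*(-250 + 160*√6)*(-70) = (11000 - 7040*√6)*(-70) = -770000 + 492800*√6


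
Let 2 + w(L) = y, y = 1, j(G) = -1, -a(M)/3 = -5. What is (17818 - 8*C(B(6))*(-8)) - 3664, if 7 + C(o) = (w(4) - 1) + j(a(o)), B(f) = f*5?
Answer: 13514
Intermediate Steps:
a(M) = 15 (a(M) = -3*(-5) = 15)
B(f) = 5*f
w(L) = -1 (w(L) = -2 + 1 = -1)
C(o) = -10 (C(o) = -7 + ((-1 - 1) - 1) = -7 + (-2 - 1) = -7 - 3 = -10)
(17818 - 8*C(B(6))*(-8)) - 3664 = (17818 - 8*(-10)*(-8)) - 3664 = (17818 + 80*(-8)) - 3664 = (17818 - 640) - 3664 = 17178 - 3664 = 13514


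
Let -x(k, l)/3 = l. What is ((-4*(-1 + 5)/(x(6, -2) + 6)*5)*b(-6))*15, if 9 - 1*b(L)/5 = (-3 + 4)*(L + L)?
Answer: -10500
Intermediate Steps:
x(k, l) = -3*l
b(L) = 45 - 10*L (b(L) = 45 - 5*(-3 + 4)*(L + L) = 45 - 5*2*L = 45 - 10*L)
((-4*(-1 + 5)/(x(6, -2) + 6)*5)*b(-6))*15 = ((-4*(-1 + 5)/(-3*(-2) + 6)*5)*(45 - 10*(-6)))*15 = ((-16/(6 + 6)*5)*(45 + 60))*15 = ((-16/12*5)*105)*15 = ((-4*1/3*5)*105)*15 = (-4/3*5*105)*15 = -20/3*105*15 = -700*15 = -10500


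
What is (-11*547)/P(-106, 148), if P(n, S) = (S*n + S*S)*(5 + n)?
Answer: 6017/627816 ≈ 0.0095840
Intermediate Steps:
P(n, S) = (5 + n)*(S**2 + S*n) (P(n, S) = (S*n + S**2)*(5 + n) = (S**2 + S*n)*(5 + n) = (5 + n)*(S**2 + S*n))
(-11*547)/P(-106, 148) = (-11*547)/((148*((-106)**2 + 5*148 + 5*(-106) + 148*(-106)))) = -6017*1/(148*(11236 + 740 - 530 - 15688)) = -6017/(148*(-4242)) = -6017/(-627816) = -6017*(-1/627816) = 6017/627816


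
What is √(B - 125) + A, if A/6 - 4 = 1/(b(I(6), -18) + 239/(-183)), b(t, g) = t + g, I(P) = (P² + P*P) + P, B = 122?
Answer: 258882/10741 + I*√3 ≈ 24.102 + 1.732*I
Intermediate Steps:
I(P) = P + 2*P² (I(P) = (P² + P²) + P = 2*P² + P = P + 2*P²)
b(t, g) = g + t
A = 258882/10741 (A = 24 + 6/((-18 + 6*(1 + 2*6)) + 239/(-183)) = 24 + 6/((-18 + 6*(1 + 12)) + 239*(-1/183)) = 24 + 6/((-18 + 6*13) - 239/183) = 24 + 6/((-18 + 78) - 239/183) = 24 + 6/(60 - 239/183) = 24 + 6/(10741/183) = 24 + 6*(183/10741) = 24 + 1098/10741 = 258882/10741 ≈ 24.102)
√(B - 125) + A = √(122 - 125) + 258882/10741 = √(-3) + 258882/10741 = I*√3 + 258882/10741 = 258882/10741 + I*√3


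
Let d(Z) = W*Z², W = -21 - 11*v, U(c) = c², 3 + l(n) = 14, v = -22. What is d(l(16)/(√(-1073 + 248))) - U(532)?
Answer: -21229231/75 ≈ -2.8306e+5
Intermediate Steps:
l(n) = 11 (l(n) = -3 + 14 = 11)
W = 221 (W = -21 - 11*(-22) = -21 + 242 = 221)
d(Z) = 221*Z²
d(l(16)/(√(-1073 + 248))) - U(532) = 221*(11/(√(-1073 + 248)))² - 1*532² = 221*(11/(√(-825)))² - 1*283024 = 221*(11/((5*I*√33)))² - 283024 = 221*(11*(-I*√33/165))² - 283024 = 221*(-I*√33/15)² - 283024 = 221*(-11/75) - 283024 = -2431/75 - 283024 = -21229231/75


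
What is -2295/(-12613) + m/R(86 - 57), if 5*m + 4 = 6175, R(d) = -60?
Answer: -25715441/1261300 ≈ -20.388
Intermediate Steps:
m = 6171/5 (m = -4/5 + (1/5)*6175 = -4/5 + 1235 = 6171/5 ≈ 1234.2)
-2295/(-12613) + m/R(86 - 57) = -2295/(-12613) + (6171/5)/(-60) = -2295*(-1/12613) + (6171/5)*(-1/60) = 2295/12613 - 2057/100 = -25715441/1261300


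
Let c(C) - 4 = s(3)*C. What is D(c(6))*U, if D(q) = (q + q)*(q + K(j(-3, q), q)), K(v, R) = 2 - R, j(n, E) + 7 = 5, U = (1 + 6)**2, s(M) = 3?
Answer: 4312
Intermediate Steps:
U = 49 (U = 7**2 = 49)
j(n, E) = -2 (j(n, E) = -7 + 5 = -2)
c(C) = 4 + 3*C
D(q) = 4*q (D(q) = (q + q)*(q + (2 - q)) = (2*q)*2 = 4*q)
D(c(6))*U = (4*(4 + 3*6))*49 = (4*(4 + 18))*49 = (4*22)*49 = 88*49 = 4312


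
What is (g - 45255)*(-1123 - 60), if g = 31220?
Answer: 16603405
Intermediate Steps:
(g - 45255)*(-1123 - 60) = (31220 - 45255)*(-1123 - 60) = -14035*(-1183) = 16603405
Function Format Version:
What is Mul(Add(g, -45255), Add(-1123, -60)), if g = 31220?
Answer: 16603405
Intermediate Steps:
Mul(Add(g, -45255), Add(-1123, -60)) = Mul(Add(31220, -45255), Add(-1123, -60)) = Mul(-14035, -1183) = 16603405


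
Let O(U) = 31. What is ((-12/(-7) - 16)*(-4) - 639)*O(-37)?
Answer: -126263/7 ≈ -18038.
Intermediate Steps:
((-12/(-7) - 16)*(-4) - 639)*O(-37) = ((-12/(-7) - 16)*(-4) - 639)*31 = ((-12*(-⅐) - 16)*(-4) - 639)*31 = ((12/7 - 16)*(-4) - 639)*31 = (-100/7*(-4) - 639)*31 = (400/7 - 639)*31 = -4073/7*31 = -126263/7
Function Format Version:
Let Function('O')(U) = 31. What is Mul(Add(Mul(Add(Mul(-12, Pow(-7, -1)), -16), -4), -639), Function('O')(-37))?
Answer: Rational(-126263, 7) ≈ -18038.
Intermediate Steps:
Mul(Add(Mul(Add(Mul(-12, Pow(-7, -1)), -16), -4), -639), Function('O')(-37)) = Mul(Add(Mul(Add(Mul(-12, Pow(-7, -1)), -16), -4), -639), 31) = Mul(Add(Mul(Add(Mul(-12, Rational(-1, 7)), -16), -4), -639), 31) = Mul(Add(Mul(Add(Rational(12, 7), -16), -4), -639), 31) = Mul(Add(Mul(Rational(-100, 7), -4), -639), 31) = Mul(Add(Rational(400, 7), -639), 31) = Mul(Rational(-4073, 7), 31) = Rational(-126263, 7)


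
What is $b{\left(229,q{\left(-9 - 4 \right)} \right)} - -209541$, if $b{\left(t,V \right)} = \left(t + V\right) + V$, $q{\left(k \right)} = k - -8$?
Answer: $209760$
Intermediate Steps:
$q{\left(k \right)} = 8 + k$ ($q{\left(k \right)} = k + 8 = 8 + k$)
$b{\left(t,V \right)} = t + 2 V$ ($b{\left(t,V \right)} = \left(V + t\right) + V = t + 2 V$)
$b{\left(229,q{\left(-9 - 4 \right)} \right)} - -209541 = \left(229 + 2 \left(8 - 13\right)\right) - -209541 = \left(229 + 2 \left(8 - 13\right)\right) + 209541 = \left(229 + 2 \left(-5\right)\right) + 209541 = \left(229 - 10\right) + 209541 = 219 + 209541 = 209760$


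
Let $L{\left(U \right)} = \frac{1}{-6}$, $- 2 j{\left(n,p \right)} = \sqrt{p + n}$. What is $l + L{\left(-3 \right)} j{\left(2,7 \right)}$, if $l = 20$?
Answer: $\frac{81}{4} \approx 20.25$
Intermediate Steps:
$j{\left(n,p \right)} = - \frac{\sqrt{n + p}}{2}$ ($j{\left(n,p \right)} = - \frac{\sqrt{p + n}}{2} = - \frac{\sqrt{n + p}}{2}$)
$L{\left(U \right)} = - \frac{1}{6}$
$l + L{\left(-3 \right)} j{\left(2,7 \right)} = 20 - \frac{\left(- \frac{1}{2}\right) \sqrt{2 + 7}}{6} = 20 - \frac{\left(- \frac{1}{2}\right) \sqrt{9}}{6} = 20 - \frac{\left(- \frac{1}{2}\right) 3}{6} = 20 - - \frac{1}{4} = 20 + \frac{1}{4} = \frac{81}{4}$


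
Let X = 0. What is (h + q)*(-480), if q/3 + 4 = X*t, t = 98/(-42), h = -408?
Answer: 201600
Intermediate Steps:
t = -7/3 (t = 98*(-1/42) = -7/3 ≈ -2.3333)
q = -12 (q = -12 + 3*(0*(-7/3)) = -12 + 3*0 = -12 + 0 = -12)
(h + q)*(-480) = (-408 - 12)*(-480) = -420*(-480) = 201600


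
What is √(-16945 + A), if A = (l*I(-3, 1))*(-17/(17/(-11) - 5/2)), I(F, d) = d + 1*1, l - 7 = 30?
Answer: I*√131758181/89 ≈ 128.97*I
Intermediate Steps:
l = 37 (l = 7 + 30 = 37)
I(F, d) = 1 + d (I(F, d) = d + 1 = 1 + d)
A = 27676/89 (A = (37*(1 + 1))*(-17/(17/(-11) - 5/2)) = (37*2)*(-17/(17*(-1/11) - 5*½)) = 74*(-17/(-17/11 - 5/2)) = 74*(-17/(-89/22)) = 74*(-17*(-22/89)) = 74*(374/89) = 27676/89 ≈ 310.97)
√(-16945 + A) = √(-16945 + 27676/89) = √(-1480429/89) = I*√131758181/89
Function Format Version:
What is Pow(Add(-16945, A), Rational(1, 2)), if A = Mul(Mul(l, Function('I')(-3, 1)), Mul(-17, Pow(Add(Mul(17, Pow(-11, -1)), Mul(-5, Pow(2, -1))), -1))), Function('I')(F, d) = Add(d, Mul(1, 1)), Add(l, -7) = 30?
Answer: Mul(Rational(1, 89), I, Pow(131758181, Rational(1, 2))) ≈ Mul(128.97, I)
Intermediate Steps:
l = 37 (l = Add(7, 30) = 37)
Function('I')(F, d) = Add(1, d) (Function('I')(F, d) = Add(d, 1) = Add(1, d))
A = Rational(27676, 89) (A = Mul(Mul(37, Add(1, 1)), Mul(-17, Pow(Add(Mul(17, Pow(-11, -1)), Mul(-5, Pow(2, -1))), -1))) = Mul(Mul(37, 2), Mul(-17, Pow(Add(Mul(17, Rational(-1, 11)), Mul(-5, Rational(1, 2))), -1))) = Mul(74, Mul(-17, Pow(Add(Rational(-17, 11), Rational(-5, 2)), -1))) = Mul(74, Mul(-17, Pow(Rational(-89, 22), -1))) = Mul(74, Mul(-17, Rational(-22, 89))) = Mul(74, Rational(374, 89)) = Rational(27676, 89) ≈ 310.97)
Pow(Add(-16945, A), Rational(1, 2)) = Pow(Add(-16945, Rational(27676, 89)), Rational(1, 2)) = Pow(Rational(-1480429, 89), Rational(1, 2)) = Mul(Rational(1, 89), I, Pow(131758181, Rational(1, 2)))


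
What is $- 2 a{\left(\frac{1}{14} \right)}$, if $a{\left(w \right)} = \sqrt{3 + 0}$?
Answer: $- 2 \sqrt{3} \approx -3.4641$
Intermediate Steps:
$a{\left(w \right)} = \sqrt{3}$
$- 2 a{\left(\frac{1}{14} \right)} = - 2 \sqrt{3}$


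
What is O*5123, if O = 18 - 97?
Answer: -404717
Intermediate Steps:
O = -79
O*5123 = -79*5123 = -404717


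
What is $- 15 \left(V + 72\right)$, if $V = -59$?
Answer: $-195$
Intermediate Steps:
$- 15 \left(V + 72\right) = - 15 \left(-59 + 72\right) = \left(-15\right) 13 = -195$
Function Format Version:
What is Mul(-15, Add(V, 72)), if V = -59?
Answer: -195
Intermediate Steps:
Mul(-15, Add(V, 72)) = Mul(-15, Add(-59, 72)) = Mul(-15, 13) = -195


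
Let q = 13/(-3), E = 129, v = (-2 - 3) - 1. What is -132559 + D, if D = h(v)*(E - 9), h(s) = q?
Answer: -133079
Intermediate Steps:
v = -6 (v = -5 - 1 = -6)
q = -13/3 (q = 13*(-⅓) = -13/3 ≈ -4.3333)
h(s) = -13/3
D = -520 (D = -13*(129 - 9)/3 = -13/3*120 = -520)
-132559 + D = -132559 - 520 = -133079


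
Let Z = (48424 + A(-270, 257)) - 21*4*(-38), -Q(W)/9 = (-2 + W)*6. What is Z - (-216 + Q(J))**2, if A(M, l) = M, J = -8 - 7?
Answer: -441458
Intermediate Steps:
J = -15
Q(W) = 108 - 54*W (Q(W) = -9*(-2 + W)*6 = -9*(-12 + 6*W) = 108 - 54*W)
Z = 51346 (Z = (48424 - 270) - 21*4*(-38) = 48154 - 84*(-38) = 48154 + 3192 = 51346)
Z - (-216 + Q(J))**2 = 51346 - (-216 + (108 - 54*(-15)))**2 = 51346 - (-216 + (108 + 810))**2 = 51346 - (-216 + 918)**2 = 51346 - 1*702**2 = 51346 - 1*492804 = 51346 - 492804 = -441458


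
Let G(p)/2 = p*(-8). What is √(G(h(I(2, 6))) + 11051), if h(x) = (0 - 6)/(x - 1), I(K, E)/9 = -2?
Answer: √3987587/19 ≈ 105.10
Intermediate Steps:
I(K, E) = -18 (I(K, E) = 9*(-2) = -18)
h(x) = -6/(-1 + x)
G(p) = -16*p (G(p) = 2*(p*(-8)) = 2*(-8*p) = -16*p)
√(G(h(I(2, 6))) + 11051) = √(-(-96)/(-1 - 18) + 11051) = √(-(-96)/(-19) + 11051) = √(-(-96)*(-1)/19 + 11051) = √(-16*6/19 + 11051) = √(-96/19 + 11051) = √(209873/19) = √3987587/19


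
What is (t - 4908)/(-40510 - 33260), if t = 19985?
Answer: -15077/73770 ≈ -0.20438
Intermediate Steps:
(t - 4908)/(-40510 - 33260) = (19985 - 4908)/(-40510 - 33260) = 15077/(-73770) = 15077*(-1/73770) = -15077/73770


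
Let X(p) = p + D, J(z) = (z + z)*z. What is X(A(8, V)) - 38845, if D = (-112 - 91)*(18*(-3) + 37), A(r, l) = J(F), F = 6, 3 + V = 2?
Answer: -35322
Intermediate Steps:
V = -1 (V = -3 + 2 = -1)
J(z) = 2*z² (J(z) = (2*z)*z = 2*z²)
A(r, l) = 72 (A(r, l) = 2*6² = 2*36 = 72)
D = 3451 (D = -203*(-54 + 37) = -203*(-17) = 3451)
X(p) = 3451 + p (X(p) = p + 3451 = 3451 + p)
X(A(8, V)) - 38845 = (3451 + 72) - 38845 = 3523 - 38845 = -35322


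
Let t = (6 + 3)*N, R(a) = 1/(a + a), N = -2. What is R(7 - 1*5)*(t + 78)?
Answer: 15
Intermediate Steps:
R(a) = 1/(2*a)
t = -18 (t = (6 + 3)*(-2) = 9*(-2) = -18)
R(7 - 1*5)*(t + 78) = (1/(2*(7 - 1*5)))*(-18 + 78) = (1/(2*(7 - 5)))*60 = ((1/2)/2)*60 = ((1/2)*(1/2))*60 = (1/4)*60 = 15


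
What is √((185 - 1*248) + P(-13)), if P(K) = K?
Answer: 2*I*√19 ≈ 8.7178*I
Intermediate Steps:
√((185 - 1*248) + P(-13)) = √((185 - 1*248) - 13) = √((185 - 248) - 13) = √(-63 - 13) = √(-76) = 2*I*√19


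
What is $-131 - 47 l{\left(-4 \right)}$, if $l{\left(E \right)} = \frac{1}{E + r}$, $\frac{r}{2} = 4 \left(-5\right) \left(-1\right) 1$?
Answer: $- \frac{4763}{36} \approx -132.31$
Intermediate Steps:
$r = 40$ ($r = 2 \cdot 4 \left(-5\right) \left(-1\right) 1 = 2 \left(-20\right) \left(-1\right) 1 = 2 \cdot 20 \cdot 1 = 2 \cdot 20 = 40$)
$l{\left(E \right)} = \frac{1}{40 + E}$ ($l{\left(E \right)} = \frac{1}{E + 40} = \frac{1}{40 + E}$)
$-131 - 47 l{\left(-4 \right)} = -131 - \frac{47}{40 - 4} = -131 - \frac{47}{36} = - \frac{4763}{36}$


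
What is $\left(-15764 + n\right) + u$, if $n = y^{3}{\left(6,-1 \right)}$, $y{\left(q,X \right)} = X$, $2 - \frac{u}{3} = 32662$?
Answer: $-113745$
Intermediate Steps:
$u = -97980$ ($u = 6 - 97986 = -97980$)
$n = -1$ ($n = \left(-1\right)^{3} = -1$)
$\left(-15764 + n\right) + u = \left(-15764 - 1\right) - 97980 = -15765 - 97980 = -113745$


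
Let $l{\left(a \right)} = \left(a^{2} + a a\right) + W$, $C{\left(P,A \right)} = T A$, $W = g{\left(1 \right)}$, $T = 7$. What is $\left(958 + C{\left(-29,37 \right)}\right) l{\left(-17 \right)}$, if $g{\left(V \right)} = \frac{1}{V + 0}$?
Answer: $704643$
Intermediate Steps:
$g{\left(V \right)} = \frac{1}{V}$
$W = 1$ ($W = 1^{-1} = 1$)
$C{\left(P,A \right)} = 7 A$
$l{\left(a \right)} = 1 + 2 a^{2}$ ($l{\left(a \right)} = \left(a^{2} + a a\right) + 1 = \left(a^{2} + a^{2}\right) + 1 = 2 a^{2} + 1 = 1 + 2 a^{2}$)
$\left(958 + C{\left(-29,37 \right)}\right) l{\left(-17 \right)} = \left(958 + 7 \cdot 37\right) \left(1 + 2 \left(-17\right)^{2}\right) = \left(958 + 259\right) \left(1 + 2 \cdot 289\right) = 1217 \left(1 + 578\right) = 1217 \cdot 579 = 704643$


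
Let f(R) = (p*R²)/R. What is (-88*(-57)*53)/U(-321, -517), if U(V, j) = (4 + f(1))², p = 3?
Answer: 265848/49 ≈ 5425.5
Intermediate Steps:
f(R) = 3*R (f(R) = (3*R²)/R = 3*R)
U(V, j) = 49 (U(V, j) = (4 + 3*1)² = (4 + 3)² = 7² = 49)
(-88*(-57)*53)/U(-321, -517) = (-88*(-57)*53)/49 = (5016*53)*(1/49) = 265848*(1/49) = 265848/49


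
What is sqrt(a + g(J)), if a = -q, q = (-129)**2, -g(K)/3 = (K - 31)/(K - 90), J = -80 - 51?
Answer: 3*I*sqrt(90318943)/221 ≈ 129.01*I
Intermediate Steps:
J = -131
g(K) = -3*(-31 + K)/(-90 + K) (g(K) = -3*(K - 31)/(K - 90) = -3*(-31 + K)/(-90 + K))
q = 16641
a = -16641 (a = -1*16641 = -16641)
sqrt(a + g(J)) = sqrt(-16641 + 3*(31 - 1*(-131))/(-90 - 131)) = sqrt(-16641 + 3*(31 + 131)/(-221)) = sqrt(-16641 + 3*(-1/221)*162) = sqrt(-16641 - 486/221) = sqrt(-3678147/221) = 3*I*sqrt(90318943)/221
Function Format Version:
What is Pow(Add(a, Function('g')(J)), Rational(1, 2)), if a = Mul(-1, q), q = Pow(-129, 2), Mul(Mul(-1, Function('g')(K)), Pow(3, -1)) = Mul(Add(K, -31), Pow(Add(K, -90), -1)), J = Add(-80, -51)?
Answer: Mul(Rational(3, 221), I, Pow(90318943, Rational(1, 2))) ≈ Mul(129.01, I)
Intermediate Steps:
J = -131
Function('g')(K) = Mul(-3, Pow(Add(-90, K), -1), Add(-31, K)) (Function('g')(K) = Mul(-3, Mul(Add(K, -31), Pow(Add(K, -90), -1))) = Mul(-3, Mul(Add(-31, K), Pow(Add(-90, K), -1))) = Mul(-3, Mul(Pow(Add(-90, K), -1), Add(-31, K))) = Mul(-3, Pow(Add(-90, K), -1), Add(-31, K)))
q = 16641
a = -16641 (a = Mul(-1, 16641) = -16641)
Pow(Add(a, Function('g')(J)), Rational(1, 2)) = Pow(Add(-16641, Mul(3, Pow(Add(-90, -131), -1), Add(31, Mul(-1, -131)))), Rational(1, 2)) = Pow(Add(-16641, Mul(3, Pow(-221, -1), Add(31, 131))), Rational(1, 2)) = Pow(Add(-16641, Mul(3, Rational(-1, 221), 162)), Rational(1, 2)) = Pow(Add(-16641, Rational(-486, 221)), Rational(1, 2)) = Pow(Rational(-3678147, 221), Rational(1, 2)) = Mul(Rational(3, 221), I, Pow(90318943, Rational(1, 2)))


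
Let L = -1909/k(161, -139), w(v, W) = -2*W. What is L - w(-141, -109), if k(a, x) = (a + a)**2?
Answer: -982827/4508 ≈ -218.02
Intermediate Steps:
k(a, x) = 4*a**2 (k(a, x) = (2*a)**2 = 4*a**2)
L = -83/4508 (L = -1909/(4*161**2) = -1909/(4*25921) = -1909/103684 = -1909*1/103684 = -83/4508 ≈ -0.018412)
L - w(-141, -109) = -83/4508 - (-2)*(-109) = -83/4508 - 1*218 = -83/4508 - 218 = -982827/4508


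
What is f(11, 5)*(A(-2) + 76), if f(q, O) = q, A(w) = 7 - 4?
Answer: 869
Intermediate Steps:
A(w) = 3
f(11, 5)*(A(-2) + 76) = 11*(3 + 76) = 11*79 = 869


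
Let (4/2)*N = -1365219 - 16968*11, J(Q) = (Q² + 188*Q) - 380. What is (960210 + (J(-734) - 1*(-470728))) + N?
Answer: 2110777/2 ≈ 1.0554e+6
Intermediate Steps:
J(Q) = -380 + Q² + 188*Q
N = -1551867/2 (N = (-1365219 - 16968*11)/2 = (-1365219 - 186648)/2 = (½)*(-1551867) = -1551867/2 ≈ -7.7593e+5)
(960210 + (J(-734) - 1*(-470728))) + N = (960210 + ((-380 + (-734)² + 188*(-734)) - 1*(-470728))) - 1551867/2 = (960210 + ((-380 + 538756 - 137992) + 470728)) - 1551867/2 = (960210 + (400384 + 470728)) - 1551867/2 = (960210 + 871112) - 1551867/2 = 1831322 - 1551867/2 = 2110777/2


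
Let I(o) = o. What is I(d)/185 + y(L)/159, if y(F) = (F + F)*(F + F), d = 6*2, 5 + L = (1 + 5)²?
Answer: 713048/29415 ≈ 24.241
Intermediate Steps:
L = 31 (L = -5 + (1 + 5)² = -5 + 6² = -5 + 36 = 31)
d = 12
y(F) = 4*F² (y(F) = (2*F)*(2*F) = 4*F²)
I(d)/185 + y(L)/159 = 12/185 + (4*31²)/159 = 12*(1/185) + (4*961)*(1/159) = 12/185 + 3844*(1/159) = 12/185 + 3844/159 = 713048/29415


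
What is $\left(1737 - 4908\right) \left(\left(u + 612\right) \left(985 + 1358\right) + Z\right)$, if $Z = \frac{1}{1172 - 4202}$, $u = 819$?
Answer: $- \frac{10738151776373}{1010} \approx -1.0632 \cdot 10^{10}$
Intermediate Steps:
$Z = - \frac{1}{3030}$ ($Z = \frac{1}{-3030} = - \frac{1}{3030} \approx -0.00033003$)
$\left(1737 - 4908\right) \left(\left(u + 612\right) \left(985 + 1358\right) + Z\right) = \left(1737 - 4908\right) \left(\left(819 + 612\right) \left(985 + 1358\right) - \frac{1}{3030}\right) = - 3171 \left(1431 \cdot 2343 - \frac{1}{3030}\right) = - 3171 \left(3352833 - \frac{1}{3030}\right) = \left(-3171\right) \frac{10159083989}{3030} = - \frac{10738151776373}{1010}$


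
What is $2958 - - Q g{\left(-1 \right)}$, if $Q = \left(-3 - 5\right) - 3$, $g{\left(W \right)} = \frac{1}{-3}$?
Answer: $\frac{8885}{3} \approx 2961.7$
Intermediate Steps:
$g{\left(W \right)} = - \frac{1}{3}$
$Q = -11$ ($Q = -8 - 3 = -11$)
$2958 - - Q g{\left(-1 \right)} = 2958 - \left(-1\right) \left(-11\right) \left(- \frac{1}{3}\right) = 2958 - 11 \left(- \frac{1}{3}\right) = 2958 - - \frac{11}{3} = 2958 + \frac{11}{3} = \frac{8885}{3}$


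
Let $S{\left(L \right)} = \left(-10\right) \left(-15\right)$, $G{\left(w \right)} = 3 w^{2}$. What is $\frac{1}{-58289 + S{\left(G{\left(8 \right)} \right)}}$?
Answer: $- \frac{1}{58139} \approx -1.72 \cdot 10^{-5}$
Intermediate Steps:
$S{\left(L \right)} = 150$
$\frac{1}{-58289 + S{\left(G{\left(8 \right)} \right)}} = \frac{1}{-58289 + 150} = \frac{1}{-58139} = - \frac{1}{58139}$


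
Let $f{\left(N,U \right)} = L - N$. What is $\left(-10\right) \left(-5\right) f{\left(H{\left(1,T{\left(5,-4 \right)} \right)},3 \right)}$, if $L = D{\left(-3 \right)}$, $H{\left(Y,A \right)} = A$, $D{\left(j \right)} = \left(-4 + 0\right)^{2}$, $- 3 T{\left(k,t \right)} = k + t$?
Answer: $\frac{2450}{3} \approx 816.67$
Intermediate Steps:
$T{\left(k,t \right)} = - \frac{k}{3} - \frac{t}{3}$ ($T{\left(k,t \right)} = - \frac{k + t}{3} = - \frac{k}{3} - \frac{t}{3}$)
$D{\left(j \right)} = 16$ ($D{\left(j \right)} = \left(-4\right)^{2} = 16$)
$L = 16$
$f{\left(N,U \right)} = 16 - N$
$\left(-10\right) \left(-5\right) f{\left(H{\left(1,T{\left(5,-4 \right)} \right)},3 \right)} = \left(-10\right) \left(-5\right) \left(16 - \left(\left(- \frac{1}{3}\right) 5 - - \frac{4}{3}\right)\right) = 50 \left(16 - \left(- \frac{5}{3} + \frac{4}{3}\right)\right) = 50 \left(16 - - \frac{1}{3}\right) = 50 \left(16 + \frac{1}{3}\right) = 50 \cdot \frac{49}{3} = \frac{2450}{3}$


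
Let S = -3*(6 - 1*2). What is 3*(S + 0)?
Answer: -36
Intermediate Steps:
S = -12 (S = -3*(6 - 2) = -3*4 = -12)
3*(S + 0) = 3*(-12 + 0) = 3*(-12) = -36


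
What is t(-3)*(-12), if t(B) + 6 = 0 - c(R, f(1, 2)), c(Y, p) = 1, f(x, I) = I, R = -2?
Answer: 84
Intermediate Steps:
t(B) = -7 (t(B) = -6 + (0 - 1*1) = -6 + (0 - 1) = -6 - 1 = -7)
t(-3)*(-12) = -7*(-12) = 84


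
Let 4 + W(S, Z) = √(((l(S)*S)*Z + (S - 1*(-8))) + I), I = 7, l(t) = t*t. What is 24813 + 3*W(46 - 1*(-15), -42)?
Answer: 24801 + 3*I*√9533126 ≈ 24801.0 + 9262.7*I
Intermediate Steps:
l(t) = t²
W(S, Z) = -4 + √(15 + S + Z*S³) (W(S, Z) = -4 + √(((S²*S)*Z + (S - 1*(-8))) + 7) = -4 + √((S³*Z + (S + 8)) + 7) = -4 + √((Z*S³ + (8 + S)) + 7) = -4 + √((8 + S + Z*S³) + 7) = -4 + √(15 + S + Z*S³))
24813 + 3*W(46 - 1*(-15), -42) = 24813 + 3*(-4 + √(15 + (46 - 1*(-15)) - 42*(46 - 1*(-15))³)) = 24813 + 3*(-4 + √(15 + (46 + 15) - 42*(46 + 15)³)) = 24813 + 3*(-4 + √(15 + 61 - 42*61³)) = 24813 + 3*(-4 + √(15 + 61 - 42*226981)) = 24813 + 3*(-4 + √(15 + 61 - 9533202)) = 24813 + 3*(-4 + √(-9533126)) = 24813 + 3*(-4 + I*√9533126) = 24813 + (-12 + 3*I*√9533126) = 24801 + 3*I*√9533126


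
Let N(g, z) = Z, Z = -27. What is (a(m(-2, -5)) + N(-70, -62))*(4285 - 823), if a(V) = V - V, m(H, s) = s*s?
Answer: -93474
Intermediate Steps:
m(H, s) = s²
a(V) = 0
N(g, z) = -27
(a(m(-2, -5)) + N(-70, -62))*(4285 - 823) = (0 - 27)*(4285 - 823) = -27*3462 = -93474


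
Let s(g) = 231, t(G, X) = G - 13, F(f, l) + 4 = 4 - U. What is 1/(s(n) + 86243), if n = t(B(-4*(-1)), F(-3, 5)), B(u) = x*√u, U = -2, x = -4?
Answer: 1/86474 ≈ 1.1564e-5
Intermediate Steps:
F(f, l) = 2 (F(f, l) = -4 + (4 - 1*(-2)) = -4 + (4 + 2) = -4 + 6 = 2)
B(u) = -4*√u
t(G, X) = -13 + G
n = -21 (n = -13 - 4*√(-4*(-1)) = -13 - 4*√4 = -13 - 4*2 = -13 - 8 = -21)
1/(s(n) + 86243) = 1/(231 + 86243) = 1/86474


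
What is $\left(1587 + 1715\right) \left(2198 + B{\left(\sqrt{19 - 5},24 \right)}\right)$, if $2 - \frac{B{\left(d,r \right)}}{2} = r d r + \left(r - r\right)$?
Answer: $7271004 - 3803904 \sqrt{14} \approx -6.9619 \cdot 10^{6}$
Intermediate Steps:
$B{\left(d,r \right)} = 4 - 2 d r^{2}$ ($B{\left(d,r \right)} = 4 - 2 \left(r d r + \left(r - r\right)\right) = 4 - 2 \left(d r r + 0\right) = 4 - 2 \left(d r^{2} + 0\right) = 4 - 2 d r^{2}$)
$\left(1587 + 1715\right) \left(2198 + B{\left(\sqrt{19 - 5},24 \right)}\right) = \left(1587 + 1715\right) \left(2198 + \left(4 - 2 \sqrt{19 - 5} \cdot 24^{2}\right)\right) = 3302 \left(2198 + \left(4 - 2 \sqrt{14} \cdot 576\right)\right) = 3302 \left(2198 + \left(4 - 1152 \sqrt{14}\right)\right) = 3302 \left(2202 - 1152 \sqrt{14}\right) = 7271004 - 3803904 \sqrt{14}$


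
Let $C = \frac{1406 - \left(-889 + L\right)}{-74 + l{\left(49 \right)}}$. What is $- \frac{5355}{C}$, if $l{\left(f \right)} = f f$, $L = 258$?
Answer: $- \frac{593385}{97} \approx -6117.4$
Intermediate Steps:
$l{\left(f \right)} = f^{2}$
$C = \frac{2037}{2327}$ ($C = \frac{1406 - -631}{-74 + 49^{2}} = \frac{1406 - -631}{-74 + 2401} = \frac{1406 + \left(-42 + 673\right)}{2327} = \left(1406 + 631\right) \frac{1}{2327} = 2037 \cdot \frac{1}{2327} = \frac{2037}{2327} \approx 0.87538$)
$- \frac{5355}{C} = - \frac{5355}{\frac{2037}{2327}} = \left(-5355\right) \frac{2327}{2037} = - \frac{593385}{97}$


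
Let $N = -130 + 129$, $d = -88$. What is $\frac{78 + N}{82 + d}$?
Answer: $- \frac{77}{6} \approx -12.833$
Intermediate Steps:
$N = -1$
$\frac{78 + N}{82 + d} = \frac{78 - 1}{82 - 88} = \frac{77}{-6} = 77 \left(- \frac{1}{6}\right) = - \frac{77}{6}$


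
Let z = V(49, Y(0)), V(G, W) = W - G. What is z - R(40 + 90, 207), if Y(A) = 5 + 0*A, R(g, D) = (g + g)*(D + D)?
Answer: -107684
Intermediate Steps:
R(g, D) = 4*D*g (R(g, D) = (2*g)*(2*D) = 4*D*g)
Y(A) = 5 (Y(A) = 5 + 0 = 5)
z = -44 (z = 5 - 1*49 = 5 - 49 = -44)
z - R(40 + 90, 207) = -44 - 4*207*(40 + 90) = -44 - 4*207*130 = -44 - 1*107640 = -44 - 107640 = -107684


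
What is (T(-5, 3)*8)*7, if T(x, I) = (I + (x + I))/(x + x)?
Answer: -28/5 ≈ -5.6000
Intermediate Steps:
T(x, I) = (x + 2*I)/(2*x) (T(x, I) = (I + (I + x))/((2*x)) = (x + 2*I)*(1/(2*x)) = (x + 2*I)/(2*x))
(T(-5, 3)*8)*7 = (((3 + (1/2)*(-5))/(-5))*8)*7 = (-(3 - 5/2)/5*8)*7 = (-1/5*1/2*8)*7 = -1/10*8*7 = -4/5*7 = -28/5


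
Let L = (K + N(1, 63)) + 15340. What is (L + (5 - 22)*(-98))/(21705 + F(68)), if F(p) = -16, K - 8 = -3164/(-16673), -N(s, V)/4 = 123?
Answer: 275474470/361620697 ≈ 0.76178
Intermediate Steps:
N(s, V) = -492 (N(s, V) = -4*123 = -492)
K = 136548/16673 (K = 8 - 3164/(-16673) = 8 - 3164*(-1/16673) = 8 + 3164/16673 = 136548/16673 ≈ 8.1898)
L = 247697252/16673 (L = (136548/16673 - 492) + 15340 = -8066568/16673 + 15340 = 247697252/16673 ≈ 14856.)
(L + (5 - 22)*(-98))/(21705 + F(68)) = (247697252/16673 + (5 - 22)*(-98))/(21705 - 16) = (247697252/16673 - 17*(-98))/21689 = (247697252/16673 + 1666)*(1/21689) = (275474470/16673)*(1/21689) = 275474470/361620697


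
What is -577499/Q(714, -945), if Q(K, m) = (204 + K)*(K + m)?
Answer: 577499/212058 ≈ 2.7233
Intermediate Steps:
-577499/Q(714, -945) = -577499/(714² + 204*714 + 204*(-945) + 714*(-945)) = -577499/(509796 + 145656 - 192780 - 674730) = -577499/(-212058) = -577499*(-1/212058) = 577499/212058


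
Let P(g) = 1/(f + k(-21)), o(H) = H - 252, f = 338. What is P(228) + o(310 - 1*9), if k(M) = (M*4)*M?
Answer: 102999/2102 ≈ 49.000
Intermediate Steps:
k(M) = 4*M² (k(M) = (4*M)*M = 4*M²)
o(H) = -252 + H
P(g) = 1/2102 (P(g) = 1/(338 + 4*(-21)²) = 1/(338 + 4*441) = 1/(338 + 1764) = 1/2102)
P(228) + o(310 - 1*9) = 1/2102 + (-252 + (310 - 1*9)) = 1/2102 + (-252 + (310 - 9)) = 1/2102 + (-252 + 301) = 1/2102 + 49 = 102999/2102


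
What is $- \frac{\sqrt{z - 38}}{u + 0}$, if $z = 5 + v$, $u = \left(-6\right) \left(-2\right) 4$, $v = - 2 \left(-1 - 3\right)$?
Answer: $- \frac{5 i}{48} \approx - 0.10417 i$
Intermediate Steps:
$v = 8$ ($v = \left(-2\right) \left(-4\right) = 8$)
$u = 48$ ($u = 12 \cdot 4 = 48$)
$z = 13$ ($z = 5 + 8 = 13$)
$- \frac{\sqrt{z - 38}}{u + 0} = - \frac{\sqrt{13 - 38}}{48 + 0} = - \frac{\sqrt{-25}}{48} = - \frac{5 i}{48}$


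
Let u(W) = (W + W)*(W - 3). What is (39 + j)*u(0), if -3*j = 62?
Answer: 0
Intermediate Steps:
j = -62/3 (j = -⅓*62 = -62/3 ≈ -20.667)
u(W) = 2*W*(-3 + W) (u(W) = (2*W)*(-3 + W) = 2*W*(-3 + W))
(39 + j)*u(0) = (39 - 62/3)*(2*0*(-3 + 0)) = 55*(2*0*(-3))/3 = (55/3)*0 = 0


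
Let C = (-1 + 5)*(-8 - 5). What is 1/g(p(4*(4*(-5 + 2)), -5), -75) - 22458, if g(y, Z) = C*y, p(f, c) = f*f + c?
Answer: -2684808985/119548 ≈ -22458.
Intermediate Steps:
C = -52 (C = 4*(-13) = -52)
p(f, c) = c + f² (p(f, c) = f² + c = c + f²)
g(y, Z) = -52*y
1/g(p(4*(4*(-5 + 2)), -5), -75) - 22458 = 1/(-52*(-5 + (4*(4*(-5 + 2)))²)) - 22458 = 1/(-52*(-5 + (4*(4*(-3)))²)) - 22458 = 1/(-52*(-5 + (4*(-12))²)) - 22458 = 1/(-52*(-5 + (-48)²)) - 22458 = 1/(-52*(-5 + 2304)) - 22458 = 1/(-52*2299) - 22458 = 1/(-119548) - 22458 = -1/119548 - 22458 = -2684808985/119548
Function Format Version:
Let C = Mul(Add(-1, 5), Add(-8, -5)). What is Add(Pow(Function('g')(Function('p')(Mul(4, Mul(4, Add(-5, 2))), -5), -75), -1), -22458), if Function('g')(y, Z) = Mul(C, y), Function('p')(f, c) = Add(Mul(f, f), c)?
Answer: Rational(-2684808985, 119548) ≈ -22458.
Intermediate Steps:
C = -52 (C = Mul(4, -13) = -52)
Function('p')(f, c) = Add(c, Pow(f, 2)) (Function('p')(f, c) = Add(Pow(f, 2), c) = Add(c, Pow(f, 2)))
Function('g')(y, Z) = Mul(-52, y)
Add(Pow(Function('g')(Function('p')(Mul(4, Mul(4, Add(-5, 2))), -5), -75), -1), -22458) = Add(Pow(Mul(-52, Add(-5, Pow(Mul(4, Mul(4, Add(-5, 2))), 2))), -1), -22458) = Add(Pow(Mul(-52, Add(-5, Pow(Mul(4, Mul(4, -3)), 2))), -1), -22458) = Add(Pow(Mul(-52, Add(-5, Pow(Mul(4, -12), 2))), -1), -22458) = Add(Pow(Mul(-52, Add(-5, Pow(-48, 2))), -1), -22458) = Add(Pow(Mul(-52, Add(-5, 2304)), -1), -22458) = Add(Pow(Mul(-52, 2299), -1), -22458) = Add(Pow(-119548, -1), -22458) = Add(Rational(-1, 119548), -22458) = Rational(-2684808985, 119548)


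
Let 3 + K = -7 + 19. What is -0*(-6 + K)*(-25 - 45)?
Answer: 0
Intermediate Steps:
K = 9 (K = -3 + (-7 + 19) = -3 + 12 = 9)
-0*(-6 + K)*(-25 - 45) = -0*(-6 + 9)*(-25 - 45) = -0*3*(-70) = -0*(-210) = -1698*0 = 0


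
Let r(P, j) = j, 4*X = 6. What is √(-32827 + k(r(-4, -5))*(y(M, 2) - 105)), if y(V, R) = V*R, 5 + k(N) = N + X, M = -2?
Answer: 3*I*√14178/2 ≈ 178.61*I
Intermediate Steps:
X = 3/2 (X = (¼)*6 = 3/2 ≈ 1.5000)
k(N) = -7/2 + N (k(N) = -5 + (N + 3/2) = -5 + (3/2 + N) = -7/2 + N)
y(V, R) = R*V
√(-32827 + k(r(-4, -5))*(y(M, 2) - 105)) = √(-32827 + (-7/2 - 5)*(2*(-2) - 105)) = √(-32827 - 17*(-4 - 105)/2) = √(-32827 - 17/2*(-109)) = √(-32827 + 1853/2) = √(-63801/2) = 3*I*√14178/2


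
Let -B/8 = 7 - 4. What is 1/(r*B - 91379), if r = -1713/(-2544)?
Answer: -106/9687887 ≈ -1.0941e-5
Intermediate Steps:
B = -24 (B = -8*(7 - 4) = -8*3 = -24)
r = 571/848 (r = -1713*(-1/2544) = 571/848 ≈ 0.67335)
1/(r*B - 91379) = 1/((571/848)*(-24) - 91379) = 1/(-1713/106 - 91379) = 1/(-9687887/106) = -106/9687887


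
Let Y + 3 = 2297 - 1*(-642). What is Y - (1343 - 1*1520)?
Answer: 3113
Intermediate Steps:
Y = 2936 (Y = -3 + (2297 - 1*(-642)) = -3 + (2297 + 642) = -3 + 2939 = 2936)
Y - (1343 - 1*1520) = 2936 - (1343 - 1*1520) = 2936 - (1343 - 1520) = 2936 - 1*(-177) = 2936 + 177 = 3113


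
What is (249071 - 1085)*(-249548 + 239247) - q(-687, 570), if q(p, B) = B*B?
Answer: -2554828686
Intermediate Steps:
q(p, B) = B**2
(249071 - 1085)*(-249548 + 239247) - q(-687, 570) = (249071 - 1085)*(-249548 + 239247) - 1*570**2 = 247986*(-10301) - 1*324900 = -2554503786 - 324900 = -2554828686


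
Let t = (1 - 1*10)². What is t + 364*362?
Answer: 131849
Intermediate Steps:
t = 81 (t = (1 - 10)² = (-9)² = 81)
t + 364*362 = 81 + 364*362 = 81 + 131768 = 131849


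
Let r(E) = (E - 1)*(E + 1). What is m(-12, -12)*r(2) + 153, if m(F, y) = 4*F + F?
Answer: -27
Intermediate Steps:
r(E) = (1 + E)*(-1 + E) (r(E) = (-1 + E)*(1 + E) = (1 + E)*(-1 + E))
m(F, y) = 5*F
m(-12, -12)*r(2) + 153 = (5*(-12))*(-1 + 2**2) + 153 = -60*(-1 + 4) + 153 = -60*3 + 153 = -180 + 153 = -27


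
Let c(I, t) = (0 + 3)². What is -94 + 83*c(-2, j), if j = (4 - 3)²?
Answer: 653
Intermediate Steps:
j = 1 (j = 1² = 1)
c(I, t) = 9 (c(I, t) = 3² = 9)
-94 + 83*c(-2, j) = -94 + 83*9 = -94 + 747 = 653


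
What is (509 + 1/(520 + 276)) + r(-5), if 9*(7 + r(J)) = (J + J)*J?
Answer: 3636137/7164 ≈ 507.56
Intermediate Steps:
r(J) = -7 + 2*J**2/9 (r(J) = -7 + ((J + J)*J)/9 = -7 + ((2*J)*J)/9 = -7 + (2*J**2)/9 = -7 + 2*J**2/9)
(509 + 1/(520 + 276)) + r(-5) = (509 + 1/(520 + 276)) + (-7 + (2/9)*(-5)**2) = (509 + 1/796) + (-7 + (2/9)*25) = (509 + 1/796) + (-7 + 50/9) = 405165/796 - 13/9 = 3636137/7164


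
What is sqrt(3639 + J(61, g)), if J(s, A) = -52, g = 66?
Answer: sqrt(3587) ≈ 59.892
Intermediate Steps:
sqrt(3639 + J(61, g)) = sqrt(3639 - 52) = sqrt(3587)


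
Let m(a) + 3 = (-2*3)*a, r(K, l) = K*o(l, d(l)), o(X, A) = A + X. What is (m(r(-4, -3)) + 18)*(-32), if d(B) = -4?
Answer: 4896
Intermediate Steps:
r(K, l) = K*(-4 + l)
m(a) = -3 - 6*a (m(a) = -3 + (-2*3)*a = -3 - 6*a)
(m(r(-4, -3)) + 18)*(-32) = ((-3 - (-24)*(-4 - 3)) + 18)*(-32) = ((-3 - (-24)*(-7)) + 18)*(-32) = ((-3 - 6*28) + 18)*(-32) = ((-3 - 168) + 18)*(-32) = (-171 + 18)*(-32) = -153*(-32) = 4896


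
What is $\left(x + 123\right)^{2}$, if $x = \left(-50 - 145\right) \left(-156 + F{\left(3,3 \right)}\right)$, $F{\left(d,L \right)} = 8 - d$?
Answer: $874266624$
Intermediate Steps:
$x = 29445$ ($x = \left(-50 - 145\right) \left(-156 + \left(8 - 3\right)\right) = - 195 \left(-156 + \left(8 - 3\right)\right) = - 195 \left(-156 + 5\right) = \left(-195\right) \left(-151\right) = 29445$)
$\left(x + 123\right)^{2} = \left(29445 + 123\right)^{2} = 29568^{2} = 874266624$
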